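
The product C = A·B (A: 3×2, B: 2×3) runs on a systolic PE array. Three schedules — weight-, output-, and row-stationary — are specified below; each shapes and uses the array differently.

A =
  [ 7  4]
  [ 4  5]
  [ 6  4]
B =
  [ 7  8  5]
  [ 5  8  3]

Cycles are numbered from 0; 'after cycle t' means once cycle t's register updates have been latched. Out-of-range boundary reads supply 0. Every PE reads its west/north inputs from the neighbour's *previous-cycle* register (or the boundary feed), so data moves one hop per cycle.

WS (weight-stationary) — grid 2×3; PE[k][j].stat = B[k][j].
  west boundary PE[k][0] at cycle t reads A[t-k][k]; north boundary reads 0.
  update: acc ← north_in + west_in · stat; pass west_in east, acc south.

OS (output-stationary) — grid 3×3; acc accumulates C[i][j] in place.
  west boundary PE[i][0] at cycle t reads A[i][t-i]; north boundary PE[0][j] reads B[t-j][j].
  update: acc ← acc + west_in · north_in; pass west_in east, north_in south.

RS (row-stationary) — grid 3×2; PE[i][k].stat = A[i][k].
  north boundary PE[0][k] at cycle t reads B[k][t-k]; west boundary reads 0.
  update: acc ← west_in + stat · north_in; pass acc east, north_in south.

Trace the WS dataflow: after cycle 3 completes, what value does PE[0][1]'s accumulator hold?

WS (2×3). Following PE[0][1] plus its west/north inputs:
  c0 r0c0: 49 / 7 / 49
  c0 r0c1: 0 / 0 / 0
  c1 r0c0: 28 / 4 / 28
  c1 r0c1: 56 / 7 / 56
  c2 r0c0: 42 / 6 / 42
  c2 r0c1: 32 / 4 / 32
  c3 r0c0: 0 / 0 / 0
  c3 r0c1: 48 / 6 / 48

PE[0][1].acc = 48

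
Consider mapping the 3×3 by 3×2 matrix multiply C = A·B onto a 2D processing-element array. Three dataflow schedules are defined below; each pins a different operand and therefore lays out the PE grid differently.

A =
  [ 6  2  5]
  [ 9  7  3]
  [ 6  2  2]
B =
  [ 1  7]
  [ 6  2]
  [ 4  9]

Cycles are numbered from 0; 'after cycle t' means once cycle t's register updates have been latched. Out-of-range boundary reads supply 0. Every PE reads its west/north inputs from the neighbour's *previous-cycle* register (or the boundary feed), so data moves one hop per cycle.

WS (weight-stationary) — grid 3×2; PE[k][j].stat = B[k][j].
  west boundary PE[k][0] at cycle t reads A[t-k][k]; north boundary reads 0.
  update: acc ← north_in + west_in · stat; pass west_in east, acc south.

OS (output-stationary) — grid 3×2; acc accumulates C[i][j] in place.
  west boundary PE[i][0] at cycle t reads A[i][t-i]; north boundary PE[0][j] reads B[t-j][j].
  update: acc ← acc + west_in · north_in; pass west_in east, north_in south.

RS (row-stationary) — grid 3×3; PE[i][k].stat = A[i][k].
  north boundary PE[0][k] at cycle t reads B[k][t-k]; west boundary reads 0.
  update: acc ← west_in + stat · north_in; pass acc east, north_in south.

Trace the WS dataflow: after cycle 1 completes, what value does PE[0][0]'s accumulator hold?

PE[0][0].acc = 9

WS (3×2). Following PE[0][0] plus its west/north inputs:
  c0 r0c0: 6 / 6 / 6
  c1 r0c0: 9 / 9 / 9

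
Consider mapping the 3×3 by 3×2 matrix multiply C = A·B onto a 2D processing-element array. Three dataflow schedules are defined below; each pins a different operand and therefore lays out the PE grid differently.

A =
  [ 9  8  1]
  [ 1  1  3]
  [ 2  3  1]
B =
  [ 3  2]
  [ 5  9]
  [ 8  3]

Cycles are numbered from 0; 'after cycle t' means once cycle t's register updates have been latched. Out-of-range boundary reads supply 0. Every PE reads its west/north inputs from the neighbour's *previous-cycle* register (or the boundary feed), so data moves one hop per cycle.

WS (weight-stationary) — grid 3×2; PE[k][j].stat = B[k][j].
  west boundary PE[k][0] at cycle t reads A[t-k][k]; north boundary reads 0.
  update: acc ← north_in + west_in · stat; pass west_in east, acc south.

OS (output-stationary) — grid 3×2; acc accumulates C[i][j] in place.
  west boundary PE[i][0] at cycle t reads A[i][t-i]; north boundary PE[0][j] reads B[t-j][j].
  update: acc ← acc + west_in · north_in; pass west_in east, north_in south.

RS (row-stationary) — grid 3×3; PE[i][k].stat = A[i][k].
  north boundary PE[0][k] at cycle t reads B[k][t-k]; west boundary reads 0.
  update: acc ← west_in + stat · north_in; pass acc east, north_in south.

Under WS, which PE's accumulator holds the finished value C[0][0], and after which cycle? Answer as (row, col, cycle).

Under WS, C[0][0] lands at PE[2][0]:
  c0 r2c0: 0 / 0 / 0
  c1 r2c0: 0 / 0 / 0
  c2 r2c0: 75 / 1 / 75

(row, col, cycle) = (2, 0, 2)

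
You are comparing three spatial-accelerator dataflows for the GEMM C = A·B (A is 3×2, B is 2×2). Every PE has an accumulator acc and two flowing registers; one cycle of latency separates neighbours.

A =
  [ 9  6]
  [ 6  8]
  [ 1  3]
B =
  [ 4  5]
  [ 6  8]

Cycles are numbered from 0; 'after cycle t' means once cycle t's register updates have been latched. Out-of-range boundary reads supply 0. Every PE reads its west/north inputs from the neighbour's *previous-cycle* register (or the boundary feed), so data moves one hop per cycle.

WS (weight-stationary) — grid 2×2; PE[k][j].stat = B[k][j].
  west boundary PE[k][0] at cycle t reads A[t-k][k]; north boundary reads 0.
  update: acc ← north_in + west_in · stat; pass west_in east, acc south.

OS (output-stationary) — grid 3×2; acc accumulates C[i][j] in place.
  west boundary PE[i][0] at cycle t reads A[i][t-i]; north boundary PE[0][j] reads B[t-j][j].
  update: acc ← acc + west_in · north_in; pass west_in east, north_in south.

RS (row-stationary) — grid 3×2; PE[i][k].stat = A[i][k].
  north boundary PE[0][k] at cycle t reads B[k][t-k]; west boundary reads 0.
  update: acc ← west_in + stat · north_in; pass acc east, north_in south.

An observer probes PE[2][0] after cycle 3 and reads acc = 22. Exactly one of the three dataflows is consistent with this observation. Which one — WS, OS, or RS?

dataflow = OS

WS (2×2): PE[2][0] does not exist.
Under OS (3×2), PE[2][0]:
  [0] (2,0) acc=0 (h:0 v:0)
  [1] (2,0) acc=0 (h:0 v:0)
  [2] (2,0) acc=4 (h:1 v:4)
  [3] (2,0) acc=22 (h:3 v:6)
Under RS (3×2), PE[2][0]:
  [0] (2,0) acc=0 (h:0 v:0)
  [1] (2,0) acc=0 (h:0 v:0)
  [2] (2,0) acc=4 (h:4 v:4)
  [3] (2,0) acc=5 (h:5 v:5)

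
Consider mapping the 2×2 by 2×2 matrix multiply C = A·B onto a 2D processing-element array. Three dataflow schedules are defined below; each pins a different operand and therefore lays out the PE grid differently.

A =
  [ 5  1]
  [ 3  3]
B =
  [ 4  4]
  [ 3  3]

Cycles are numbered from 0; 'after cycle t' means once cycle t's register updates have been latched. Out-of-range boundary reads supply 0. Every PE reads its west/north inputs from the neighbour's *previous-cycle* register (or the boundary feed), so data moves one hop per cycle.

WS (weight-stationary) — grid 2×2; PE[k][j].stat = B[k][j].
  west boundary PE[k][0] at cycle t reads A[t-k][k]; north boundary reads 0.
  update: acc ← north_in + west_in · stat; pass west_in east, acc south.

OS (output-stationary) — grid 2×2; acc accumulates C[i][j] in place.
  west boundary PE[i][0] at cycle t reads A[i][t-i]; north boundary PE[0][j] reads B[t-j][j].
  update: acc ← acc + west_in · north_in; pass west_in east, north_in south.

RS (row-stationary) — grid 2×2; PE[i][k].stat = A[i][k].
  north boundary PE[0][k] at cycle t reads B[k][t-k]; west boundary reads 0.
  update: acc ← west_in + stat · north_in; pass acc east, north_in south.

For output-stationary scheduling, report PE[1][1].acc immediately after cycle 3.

PE[1][1].acc = 21

OS (2×2). Following PE[1][1] plus its west/north inputs:
  c0 r0c1: 0 / 0 / 0
  c0 r1c0: 0 / 0 / 0
  c0 r1c1: 0 / 0 / 0
  c1 r0c1: 20 / 5 / 4
  c1 r1c0: 12 / 3 / 4
  c1 r1c1: 0 / 0 / 0
  c2 r0c1: 23 / 1 / 3
  c2 r1c0: 21 / 3 / 3
  c2 r1c1: 12 / 3 / 4
  c3 r0c1: 23 / 0 / 0
  c3 r1c0: 21 / 0 / 0
  c3 r1c1: 21 / 3 / 3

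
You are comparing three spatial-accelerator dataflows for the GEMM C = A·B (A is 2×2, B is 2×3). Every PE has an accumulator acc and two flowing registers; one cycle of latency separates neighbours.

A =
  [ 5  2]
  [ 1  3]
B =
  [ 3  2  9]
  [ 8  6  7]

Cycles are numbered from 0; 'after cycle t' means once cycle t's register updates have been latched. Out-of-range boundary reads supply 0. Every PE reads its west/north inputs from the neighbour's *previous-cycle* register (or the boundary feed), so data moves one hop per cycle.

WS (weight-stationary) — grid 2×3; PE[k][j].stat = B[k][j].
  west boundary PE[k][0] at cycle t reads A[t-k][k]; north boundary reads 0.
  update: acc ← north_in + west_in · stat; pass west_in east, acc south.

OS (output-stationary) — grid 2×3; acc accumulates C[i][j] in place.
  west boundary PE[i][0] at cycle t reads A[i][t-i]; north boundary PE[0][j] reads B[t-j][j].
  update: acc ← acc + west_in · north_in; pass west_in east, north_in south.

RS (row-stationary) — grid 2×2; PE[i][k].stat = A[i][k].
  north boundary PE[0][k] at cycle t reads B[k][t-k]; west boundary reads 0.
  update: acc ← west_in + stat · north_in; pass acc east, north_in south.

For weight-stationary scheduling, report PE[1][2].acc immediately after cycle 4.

Tracing WS — 2×3 array, target PE[1][2]:
  after 0 — PE[0][2] acc=0, pass-E 0, pass-S 0
  after 0 — PE[1][1] acc=0, pass-E 0, pass-S 0
  after 0 — PE[1][2] acc=0, pass-E 0, pass-S 0
  after 1 — PE[0][2] acc=0, pass-E 0, pass-S 0
  after 1 — PE[1][1] acc=0, pass-E 0, pass-S 0
  after 1 — PE[1][2] acc=0, pass-E 0, pass-S 0
  after 2 — PE[0][2] acc=45, pass-E 5, pass-S 45
  after 2 — PE[1][1] acc=22, pass-E 2, pass-S 22
  after 2 — PE[1][2] acc=0, pass-E 0, pass-S 0
  after 3 — PE[0][2] acc=9, pass-E 1, pass-S 9
  after 3 — PE[1][1] acc=20, pass-E 3, pass-S 20
  after 3 — PE[1][2] acc=59, pass-E 2, pass-S 59
  after 4 — PE[0][2] acc=0, pass-E 0, pass-S 0
  after 4 — PE[1][1] acc=0, pass-E 0, pass-S 0
  after 4 — PE[1][2] acc=30, pass-E 3, pass-S 30

PE[1][2].acc = 30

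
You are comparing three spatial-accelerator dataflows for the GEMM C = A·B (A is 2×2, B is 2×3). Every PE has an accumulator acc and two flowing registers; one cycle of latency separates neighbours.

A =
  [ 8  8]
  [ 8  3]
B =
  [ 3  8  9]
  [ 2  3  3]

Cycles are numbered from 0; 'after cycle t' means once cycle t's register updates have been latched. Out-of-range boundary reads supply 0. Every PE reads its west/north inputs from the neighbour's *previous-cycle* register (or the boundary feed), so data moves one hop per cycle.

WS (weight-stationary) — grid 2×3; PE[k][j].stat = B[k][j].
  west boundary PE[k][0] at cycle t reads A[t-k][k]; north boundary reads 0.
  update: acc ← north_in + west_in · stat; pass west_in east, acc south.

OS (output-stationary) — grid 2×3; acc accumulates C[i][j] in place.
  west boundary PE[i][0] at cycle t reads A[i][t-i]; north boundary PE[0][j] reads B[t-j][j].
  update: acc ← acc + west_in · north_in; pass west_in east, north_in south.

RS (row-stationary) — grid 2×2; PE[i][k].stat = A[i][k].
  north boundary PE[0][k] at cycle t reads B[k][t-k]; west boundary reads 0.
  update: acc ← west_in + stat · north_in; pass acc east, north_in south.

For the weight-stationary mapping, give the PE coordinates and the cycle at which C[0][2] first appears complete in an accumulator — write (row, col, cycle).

(row, col, cycle) = (1, 2, 3)

WS: C[0][2] accumulates in PE[1][2]:
  cycle 0: PE[1][2] → acc 0, east 0, south 0
  cycle 1: PE[1][2] → acc 0, east 0, south 0
  cycle 2: PE[1][2] → acc 0, east 0, south 0
  cycle 3: PE[1][2] → acc 96, east 8, south 96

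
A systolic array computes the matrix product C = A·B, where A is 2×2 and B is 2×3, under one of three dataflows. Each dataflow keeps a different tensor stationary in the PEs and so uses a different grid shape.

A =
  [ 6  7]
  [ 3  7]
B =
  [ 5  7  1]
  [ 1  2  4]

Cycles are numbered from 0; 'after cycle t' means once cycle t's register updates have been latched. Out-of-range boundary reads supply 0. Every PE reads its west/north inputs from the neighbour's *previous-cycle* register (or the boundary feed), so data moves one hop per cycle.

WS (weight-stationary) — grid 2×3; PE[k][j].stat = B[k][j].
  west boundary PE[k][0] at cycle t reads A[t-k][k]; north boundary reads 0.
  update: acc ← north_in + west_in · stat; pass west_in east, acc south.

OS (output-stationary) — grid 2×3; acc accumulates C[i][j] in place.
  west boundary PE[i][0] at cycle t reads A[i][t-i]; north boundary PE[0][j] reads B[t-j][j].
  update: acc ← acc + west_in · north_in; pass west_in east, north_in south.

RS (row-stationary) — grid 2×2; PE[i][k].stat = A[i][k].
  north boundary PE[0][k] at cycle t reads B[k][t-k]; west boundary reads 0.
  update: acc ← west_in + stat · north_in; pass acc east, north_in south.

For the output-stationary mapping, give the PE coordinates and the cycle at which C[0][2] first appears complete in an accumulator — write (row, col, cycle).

OS — PE[0][2] is where C[0][2] collects:
  @0  [0,2]  acc 0  |  →0  ↓0
  @1  [0,2]  acc 0  |  →0  ↓0
  @2  [0,2]  acc 6  |  →6  ↓1
  @3  [0,2]  acc 34  |  →7  ↓4

(row, col, cycle) = (0, 2, 3)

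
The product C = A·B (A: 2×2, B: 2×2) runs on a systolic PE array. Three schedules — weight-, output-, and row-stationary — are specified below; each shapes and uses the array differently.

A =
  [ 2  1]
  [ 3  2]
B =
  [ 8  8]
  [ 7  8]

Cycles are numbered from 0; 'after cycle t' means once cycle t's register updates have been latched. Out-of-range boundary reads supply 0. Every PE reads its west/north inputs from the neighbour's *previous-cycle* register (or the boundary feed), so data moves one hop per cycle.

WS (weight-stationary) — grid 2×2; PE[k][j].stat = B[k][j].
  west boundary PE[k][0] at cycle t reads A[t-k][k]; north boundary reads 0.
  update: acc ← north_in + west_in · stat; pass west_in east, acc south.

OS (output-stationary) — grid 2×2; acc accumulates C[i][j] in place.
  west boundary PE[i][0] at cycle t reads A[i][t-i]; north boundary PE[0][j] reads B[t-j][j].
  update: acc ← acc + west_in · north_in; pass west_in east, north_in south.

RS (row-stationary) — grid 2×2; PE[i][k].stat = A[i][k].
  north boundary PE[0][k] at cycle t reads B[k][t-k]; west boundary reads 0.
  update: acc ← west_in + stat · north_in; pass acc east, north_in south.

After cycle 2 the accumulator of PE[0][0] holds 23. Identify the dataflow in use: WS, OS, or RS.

— WS: 2×2; PE[0][0] trace:
  after 0 — PE[0][0] acc=16, pass-E 2, pass-S 16
  after 1 — PE[0][0] acc=24, pass-E 3, pass-S 24
  after 2 — PE[0][0] acc=0, pass-E 0, pass-S 0
— OS: 2×2; PE[0][0] trace:
  after 0 — PE[0][0] acc=16, pass-E 2, pass-S 8
  after 1 — PE[0][0] acc=23, pass-E 1, pass-S 7
  after 2 — PE[0][0] acc=23, pass-E 0, pass-S 0
— RS: 2×2; PE[0][0] trace:
  after 0 — PE[0][0] acc=16, pass-E 16, pass-S 8
  after 1 — PE[0][0] acc=16, pass-E 16, pass-S 8
  after 2 — PE[0][0] acc=0, pass-E 0, pass-S 0

dataflow = OS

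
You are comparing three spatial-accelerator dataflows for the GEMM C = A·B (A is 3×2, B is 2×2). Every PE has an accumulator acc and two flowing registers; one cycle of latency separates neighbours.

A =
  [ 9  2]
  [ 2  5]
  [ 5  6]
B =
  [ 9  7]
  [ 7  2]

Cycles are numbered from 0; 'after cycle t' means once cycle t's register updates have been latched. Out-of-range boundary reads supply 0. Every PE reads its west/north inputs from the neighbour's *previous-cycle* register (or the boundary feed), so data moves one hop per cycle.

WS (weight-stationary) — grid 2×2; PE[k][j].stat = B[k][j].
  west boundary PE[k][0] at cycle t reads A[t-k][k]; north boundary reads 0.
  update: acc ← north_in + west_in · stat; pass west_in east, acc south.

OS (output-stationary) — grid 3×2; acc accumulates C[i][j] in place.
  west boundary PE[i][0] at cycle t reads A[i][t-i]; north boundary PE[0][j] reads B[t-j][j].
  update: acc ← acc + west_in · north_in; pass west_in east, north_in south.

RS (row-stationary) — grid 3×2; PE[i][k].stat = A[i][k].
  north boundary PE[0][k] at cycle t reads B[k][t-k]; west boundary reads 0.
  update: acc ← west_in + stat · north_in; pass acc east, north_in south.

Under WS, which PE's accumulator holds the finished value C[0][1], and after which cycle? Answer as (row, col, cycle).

(row, col, cycle) = (1, 1, 2)

WS — PE[1][1] is where C[0][1] collects:
  0: (1,1).acc=0  regs=<0,0>
  1: (1,1).acc=0  regs=<0,0>
  2: (1,1).acc=67  regs=<2,67>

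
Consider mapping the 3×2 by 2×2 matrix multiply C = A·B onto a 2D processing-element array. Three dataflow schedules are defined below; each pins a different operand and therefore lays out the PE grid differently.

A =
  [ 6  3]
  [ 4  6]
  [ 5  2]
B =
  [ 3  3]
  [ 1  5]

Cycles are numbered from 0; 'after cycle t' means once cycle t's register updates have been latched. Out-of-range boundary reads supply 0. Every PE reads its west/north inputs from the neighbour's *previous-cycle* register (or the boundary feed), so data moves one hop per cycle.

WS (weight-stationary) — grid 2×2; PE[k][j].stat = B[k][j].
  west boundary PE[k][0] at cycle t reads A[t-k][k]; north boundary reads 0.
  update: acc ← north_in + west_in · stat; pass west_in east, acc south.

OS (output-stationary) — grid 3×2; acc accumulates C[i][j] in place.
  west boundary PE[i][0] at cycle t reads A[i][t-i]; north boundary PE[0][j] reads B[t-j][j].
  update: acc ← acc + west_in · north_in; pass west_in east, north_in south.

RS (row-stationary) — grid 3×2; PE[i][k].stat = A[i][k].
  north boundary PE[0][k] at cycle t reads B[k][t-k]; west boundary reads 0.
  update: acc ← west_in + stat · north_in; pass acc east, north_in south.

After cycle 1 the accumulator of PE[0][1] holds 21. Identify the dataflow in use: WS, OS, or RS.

— WS: 2×2; PE[0][1] trace:
  t=0 PE[0][1]: acc=0 h=0 v=0
  t=1 PE[0][1]: acc=18 h=6 v=18
— OS: 3×2; PE[0][1] trace:
  t=0 PE[0][1]: acc=0 h=0 v=0
  t=1 PE[0][1]: acc=18 h=6 v=3
— RS: 3×2; PE[0][1] trace:
  t=0 PE[0][1]: acc=0 h=0 v=0
  t=1 PE[0][1]: acc=21 h=21 v=1

dataflow = RS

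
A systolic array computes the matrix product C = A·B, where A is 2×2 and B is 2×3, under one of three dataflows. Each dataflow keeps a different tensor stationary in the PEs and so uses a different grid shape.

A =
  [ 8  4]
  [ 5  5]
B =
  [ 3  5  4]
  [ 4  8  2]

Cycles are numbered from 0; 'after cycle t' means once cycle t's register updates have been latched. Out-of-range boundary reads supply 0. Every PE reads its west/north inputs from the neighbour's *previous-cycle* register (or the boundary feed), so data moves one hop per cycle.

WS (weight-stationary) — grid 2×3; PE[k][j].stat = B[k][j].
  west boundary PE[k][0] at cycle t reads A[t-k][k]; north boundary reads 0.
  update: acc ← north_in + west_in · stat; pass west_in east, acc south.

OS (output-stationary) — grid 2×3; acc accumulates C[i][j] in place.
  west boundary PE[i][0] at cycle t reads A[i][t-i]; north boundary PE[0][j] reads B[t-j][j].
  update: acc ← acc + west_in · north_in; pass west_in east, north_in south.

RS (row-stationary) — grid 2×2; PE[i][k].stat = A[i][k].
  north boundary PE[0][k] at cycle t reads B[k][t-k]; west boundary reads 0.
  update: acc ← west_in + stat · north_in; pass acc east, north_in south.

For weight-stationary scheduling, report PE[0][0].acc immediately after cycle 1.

PE[0][0].acc = 15

WS on a 2×3 grid — tracing PE[0][0] and its feeders:
  step 0 · PE0,0: acc=24; fwd→8 fwd↓24
  step 1 · PE0,0: acc=15; fwd→5 fwd↓15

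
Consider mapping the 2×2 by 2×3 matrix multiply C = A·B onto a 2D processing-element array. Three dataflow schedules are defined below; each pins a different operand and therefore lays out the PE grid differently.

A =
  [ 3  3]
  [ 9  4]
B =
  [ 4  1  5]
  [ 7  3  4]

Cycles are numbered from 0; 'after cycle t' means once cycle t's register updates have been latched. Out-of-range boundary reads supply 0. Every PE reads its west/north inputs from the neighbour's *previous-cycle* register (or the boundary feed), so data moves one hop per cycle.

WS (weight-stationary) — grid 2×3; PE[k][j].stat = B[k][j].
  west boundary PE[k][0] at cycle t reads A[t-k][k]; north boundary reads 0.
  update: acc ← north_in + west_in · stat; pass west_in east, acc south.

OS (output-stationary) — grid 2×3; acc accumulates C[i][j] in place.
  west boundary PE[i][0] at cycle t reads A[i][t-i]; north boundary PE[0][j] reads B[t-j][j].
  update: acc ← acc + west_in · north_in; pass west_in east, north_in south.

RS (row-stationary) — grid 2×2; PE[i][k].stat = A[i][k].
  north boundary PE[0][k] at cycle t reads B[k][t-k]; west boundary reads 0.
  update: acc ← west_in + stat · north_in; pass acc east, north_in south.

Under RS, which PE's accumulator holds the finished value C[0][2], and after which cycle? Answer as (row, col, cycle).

Under RS, C[0][2] lands at PE[0][1]:
  t=0 PE[0][1]: acc=0 h=0 v=0
  t=1 PE[0][1]: acc=33 h=33 v=7
  t=2 PE[0][1]: acc=12 h=12 v=3
  t=3 PE[0][1]: acc=27 h=27 v=4

(row, col, cycle) = (0, 1, 3)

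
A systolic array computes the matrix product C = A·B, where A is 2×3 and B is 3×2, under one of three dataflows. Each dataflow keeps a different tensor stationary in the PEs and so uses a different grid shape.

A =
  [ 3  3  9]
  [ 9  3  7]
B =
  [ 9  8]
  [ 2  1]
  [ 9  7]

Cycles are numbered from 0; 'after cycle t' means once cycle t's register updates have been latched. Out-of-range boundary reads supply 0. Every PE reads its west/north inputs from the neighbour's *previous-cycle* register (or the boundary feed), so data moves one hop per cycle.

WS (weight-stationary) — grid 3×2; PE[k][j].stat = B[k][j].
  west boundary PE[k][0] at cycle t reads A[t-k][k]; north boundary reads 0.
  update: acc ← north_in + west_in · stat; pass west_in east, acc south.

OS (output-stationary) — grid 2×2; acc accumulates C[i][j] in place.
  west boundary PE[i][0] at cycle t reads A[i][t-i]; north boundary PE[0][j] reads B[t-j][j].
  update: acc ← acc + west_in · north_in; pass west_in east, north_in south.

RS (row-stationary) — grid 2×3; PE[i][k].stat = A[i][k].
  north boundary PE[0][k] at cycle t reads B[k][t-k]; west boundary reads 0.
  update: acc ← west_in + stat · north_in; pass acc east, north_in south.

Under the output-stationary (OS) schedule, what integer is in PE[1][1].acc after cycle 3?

Tracing OS — 2×2 array, target PE[1][1]:
  after 0 — PE[0][1] acc=0, pass-E 0, pass-S 0
  after 0 — PE[1][0] acc=0, pass-E 0, pass-S 0
  after 0 — PE[1][1] acc=0, pass-E 0, pass-S 0
  after 1 — PE[0][1] acc=24, pass-E 3, pass-S 8
  after 1 — PE[1][0] acc=81, pass-E 9, pass-S 9
  after 1 — PE[1][1] acc=0, pass-E 0, pass-S 0
  after 2 — PE[0][1] acc=27, pass-E 3, pass-S 1
  after 2 — PE[1][0] acc=87, pass-E 3, pass-S 2
  after 2 — PE[1][1] acc=72, pass-E 9, pass-S 8
  after 3 — PE[0][1] acc=90, pass-E 9, pass-S 7
  after 3 — PE[1][0] acc=150, pass-E 7, pass-S 9
  after 3 — PE[1][1] acc=75, pass-E 3, pass-S 1

PE[1][1].acc = 75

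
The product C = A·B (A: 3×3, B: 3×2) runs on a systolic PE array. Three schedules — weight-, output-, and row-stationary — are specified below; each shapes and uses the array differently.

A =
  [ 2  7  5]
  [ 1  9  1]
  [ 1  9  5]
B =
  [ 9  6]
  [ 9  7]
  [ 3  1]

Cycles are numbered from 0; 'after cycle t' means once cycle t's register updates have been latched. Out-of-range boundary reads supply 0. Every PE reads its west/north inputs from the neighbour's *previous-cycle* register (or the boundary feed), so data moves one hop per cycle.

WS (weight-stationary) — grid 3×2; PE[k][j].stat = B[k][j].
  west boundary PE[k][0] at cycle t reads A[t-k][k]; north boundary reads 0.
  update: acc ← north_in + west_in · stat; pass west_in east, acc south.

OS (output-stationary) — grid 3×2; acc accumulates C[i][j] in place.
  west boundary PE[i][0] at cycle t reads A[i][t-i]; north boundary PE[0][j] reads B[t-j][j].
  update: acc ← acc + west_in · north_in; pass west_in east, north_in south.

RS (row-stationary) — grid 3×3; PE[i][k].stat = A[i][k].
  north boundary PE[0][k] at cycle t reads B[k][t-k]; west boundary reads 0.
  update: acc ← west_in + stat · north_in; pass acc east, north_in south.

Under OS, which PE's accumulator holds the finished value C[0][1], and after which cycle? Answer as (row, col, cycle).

(row, col, cycle) = (0, 1, 3)

OS — PE[0][1] is where C[0][1] collects:
  after 0 — PE[0][1] acc=0, pass-E 0, pass-S 0
  after 1 — PE[0][1] acc=12, pass-E 2, pass-S 6
  after 2 — PE[0][1] acc=61, pass-E 7, pass-S 7
  after 3 — PE[0][1] acc=66, pass-E 5, pass-S 1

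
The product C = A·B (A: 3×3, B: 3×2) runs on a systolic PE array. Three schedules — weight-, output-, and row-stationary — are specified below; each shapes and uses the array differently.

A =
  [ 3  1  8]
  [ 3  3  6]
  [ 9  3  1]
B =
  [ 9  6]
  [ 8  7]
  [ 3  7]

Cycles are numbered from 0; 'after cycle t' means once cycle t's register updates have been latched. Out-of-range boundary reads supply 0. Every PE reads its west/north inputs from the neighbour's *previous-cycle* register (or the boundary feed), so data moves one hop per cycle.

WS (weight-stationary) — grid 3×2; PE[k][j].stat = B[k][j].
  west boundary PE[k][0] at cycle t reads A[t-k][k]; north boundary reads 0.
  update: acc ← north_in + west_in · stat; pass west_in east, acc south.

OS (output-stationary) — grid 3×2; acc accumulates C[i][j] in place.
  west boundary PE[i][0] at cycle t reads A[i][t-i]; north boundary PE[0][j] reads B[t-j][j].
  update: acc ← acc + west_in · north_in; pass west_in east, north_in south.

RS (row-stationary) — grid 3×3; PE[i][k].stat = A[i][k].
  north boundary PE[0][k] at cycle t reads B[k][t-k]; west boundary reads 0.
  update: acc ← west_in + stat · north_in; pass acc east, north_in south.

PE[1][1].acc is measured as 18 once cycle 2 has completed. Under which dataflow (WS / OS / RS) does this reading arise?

Under WS (3×2), PE[1][1]:
  t=0 PE[1][1]: acc=0 h=0 v=0
  t=1 PE[1][1]: acc=0 h=0 v=0
  t=2 PE[1][1]: acc=25 h=1 v=25
Under OS (3×2), PE[1][1]:
  t=0 PE[1][1]: acc=0 h=0 v=0
  t=1 PE[1][1]: acc=0 h=0 v=0
  t=2 PE[1][1]: acc=18 h=3 v=6
Under RS (3×3), PE[1][1]:
  t=0 PE[1][1]: acc=0 h=0 v=0
  t=1 PE[1][1]: acc=0 h=0 v=0
  t=2 PE[1][1]: acc=51 h=51 v=8

dataflow = OS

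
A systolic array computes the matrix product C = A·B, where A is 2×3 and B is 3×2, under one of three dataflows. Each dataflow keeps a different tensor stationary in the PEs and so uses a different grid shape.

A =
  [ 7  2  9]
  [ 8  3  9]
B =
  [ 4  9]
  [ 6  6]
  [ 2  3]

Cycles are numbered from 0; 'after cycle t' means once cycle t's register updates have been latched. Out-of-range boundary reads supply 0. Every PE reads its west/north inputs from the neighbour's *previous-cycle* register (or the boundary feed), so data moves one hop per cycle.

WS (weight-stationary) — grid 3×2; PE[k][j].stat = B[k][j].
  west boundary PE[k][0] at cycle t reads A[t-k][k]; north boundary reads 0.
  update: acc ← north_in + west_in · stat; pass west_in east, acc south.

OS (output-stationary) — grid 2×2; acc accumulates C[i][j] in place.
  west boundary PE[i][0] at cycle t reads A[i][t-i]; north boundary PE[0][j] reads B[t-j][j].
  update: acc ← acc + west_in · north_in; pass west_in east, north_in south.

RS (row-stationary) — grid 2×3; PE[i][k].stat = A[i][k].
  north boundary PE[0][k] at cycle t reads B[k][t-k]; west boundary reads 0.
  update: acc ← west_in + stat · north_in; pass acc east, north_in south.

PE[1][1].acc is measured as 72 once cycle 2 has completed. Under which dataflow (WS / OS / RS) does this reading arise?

dataflow = OS

WS [3×2] PE[1][1] across cycles:
  t=0 PE[1][1]: acc=0 h=0 v=0
  t=1 PE[1][1]: acc=0 h=0 v=0
  t=2 PE[1][1]: acc=75 h=2 v=75
OS [2×2] PE[1][1] across cycles:
  t=0 PE[1][1]: acc=0 h=0 v=0
  t=1 PE[1][1]: acc=0 h=0 v=0
  t=2 PE[1][1]: acc=72 h=8 v=9
RS [2×3] PE[1][1] across cycles:
  t=0 PE[1][1]: acc=0 h=0 v=0
  t=1 PE[1][1]: acc=0 h=0 v=0
  t=2 PE[1][1]: acc=50 h=50 v=6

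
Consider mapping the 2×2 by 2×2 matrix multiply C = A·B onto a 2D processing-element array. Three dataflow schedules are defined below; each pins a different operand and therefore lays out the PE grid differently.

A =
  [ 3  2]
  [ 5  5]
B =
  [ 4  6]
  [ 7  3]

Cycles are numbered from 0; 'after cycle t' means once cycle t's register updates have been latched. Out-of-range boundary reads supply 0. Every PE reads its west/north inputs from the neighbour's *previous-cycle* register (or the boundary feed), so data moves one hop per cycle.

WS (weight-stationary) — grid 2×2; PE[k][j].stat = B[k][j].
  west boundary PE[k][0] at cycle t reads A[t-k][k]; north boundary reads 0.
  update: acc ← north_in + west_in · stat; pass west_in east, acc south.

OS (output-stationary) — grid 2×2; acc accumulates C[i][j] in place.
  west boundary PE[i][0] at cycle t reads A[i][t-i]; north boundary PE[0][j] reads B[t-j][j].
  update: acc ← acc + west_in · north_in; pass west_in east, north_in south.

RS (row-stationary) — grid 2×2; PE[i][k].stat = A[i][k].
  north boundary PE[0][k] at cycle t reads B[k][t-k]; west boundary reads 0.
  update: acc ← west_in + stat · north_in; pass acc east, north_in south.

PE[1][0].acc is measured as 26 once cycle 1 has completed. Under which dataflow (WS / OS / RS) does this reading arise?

WS (2×2 grid), PE[1][0]:
  @0  [1,0]  acc 0  |  →0  ↓0
  @1  [1,0]  acc 26  |  →2  ↓26
OS (2×2 grid), PE[1][0]:
  @0  [1,0]  acc 0  |  →0  ↓0
  @1  [1,0]  acc 20  |  →5  ↓4
RS (2×2 grid), PE[1][0]:
  @0  [1,0]  acc 0  |  →0  ↓0
  @1  [1,0]  acc 20  |  →20  ↓4

dataflow = WS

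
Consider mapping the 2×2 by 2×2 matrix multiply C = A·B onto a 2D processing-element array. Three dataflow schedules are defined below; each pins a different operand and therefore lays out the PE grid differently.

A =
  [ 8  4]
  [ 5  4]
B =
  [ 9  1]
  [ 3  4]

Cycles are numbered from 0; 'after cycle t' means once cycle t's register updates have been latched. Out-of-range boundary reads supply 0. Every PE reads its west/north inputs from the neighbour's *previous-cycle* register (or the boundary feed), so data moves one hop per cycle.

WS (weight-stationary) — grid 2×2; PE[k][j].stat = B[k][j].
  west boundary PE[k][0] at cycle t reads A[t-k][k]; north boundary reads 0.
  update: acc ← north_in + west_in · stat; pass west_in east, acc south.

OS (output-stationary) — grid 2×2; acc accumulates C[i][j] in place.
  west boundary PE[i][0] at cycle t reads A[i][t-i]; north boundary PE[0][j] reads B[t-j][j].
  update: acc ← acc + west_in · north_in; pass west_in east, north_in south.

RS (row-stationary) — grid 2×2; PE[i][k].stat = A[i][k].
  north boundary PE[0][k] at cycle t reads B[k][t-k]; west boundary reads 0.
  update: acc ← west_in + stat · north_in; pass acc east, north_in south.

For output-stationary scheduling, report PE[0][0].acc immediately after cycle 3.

OS 2×2: PE[0][0] cycle-by-cycle (with neighbour feeds):
  c0 r0c0: 72 / 8 / 9
  c1 r0c0: 84 / 4 / 3
  c2 r0c0: 84 / 0 / 0
  c3 r0c0: 84 / 0 / 0

PE[0][0].acc = 84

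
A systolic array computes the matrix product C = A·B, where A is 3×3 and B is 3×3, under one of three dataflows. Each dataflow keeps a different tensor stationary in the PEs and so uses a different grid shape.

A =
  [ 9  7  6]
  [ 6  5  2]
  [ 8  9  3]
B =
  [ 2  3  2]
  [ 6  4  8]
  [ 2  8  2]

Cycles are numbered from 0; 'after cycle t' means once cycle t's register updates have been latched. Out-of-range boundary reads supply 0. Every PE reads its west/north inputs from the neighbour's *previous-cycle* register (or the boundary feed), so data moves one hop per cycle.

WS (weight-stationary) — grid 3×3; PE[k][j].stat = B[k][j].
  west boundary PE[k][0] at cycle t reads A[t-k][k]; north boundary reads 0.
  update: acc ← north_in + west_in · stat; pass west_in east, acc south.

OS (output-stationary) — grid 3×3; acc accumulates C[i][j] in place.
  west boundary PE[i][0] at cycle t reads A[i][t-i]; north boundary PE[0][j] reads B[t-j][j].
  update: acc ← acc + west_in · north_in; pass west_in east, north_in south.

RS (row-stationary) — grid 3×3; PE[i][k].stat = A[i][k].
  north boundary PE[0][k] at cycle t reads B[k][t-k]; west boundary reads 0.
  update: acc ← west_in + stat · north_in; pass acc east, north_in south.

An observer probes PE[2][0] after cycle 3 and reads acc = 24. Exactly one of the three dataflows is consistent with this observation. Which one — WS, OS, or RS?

dataflow = RS

Under WS (3×3), PE[2][0]:
  step 0 · PE2,0: acc=0; fwd→0 fwd↓0
  step 1 · PE2,0: acc=0; fwd→0 fwd↓0
  step 2 · PE2,0: acc=72; fwd→6 fwd↓72
  step 3 · PE2,0: acc=46; fwd→2 fwd↓46
Under OS (3×3), PE[2][0]:
  step 0 · PE2,0: acc=0; fwd→0 fwd↓0
  step 1 · PE2,0: acc=0; fwd→0 fwd↓0
  step 2 · PE2,0: acc=16; fwd→8 fwd↓2
  step 3 · PE2,0: acc=70; fwd→9 fwd↓6
Under RS (3×3), PE[2][0]:
  step 0 · PE2,0: acc=0; fwd→0 fwd↓0
  step 1 · PE2,0: acc=0; fwd→0 fwd↓0
  step 2 · PE2,0: acc=16; fwd→16 fwd↓2
  step 3 · PE2,0: acc=24; fwd→24 fwd↓3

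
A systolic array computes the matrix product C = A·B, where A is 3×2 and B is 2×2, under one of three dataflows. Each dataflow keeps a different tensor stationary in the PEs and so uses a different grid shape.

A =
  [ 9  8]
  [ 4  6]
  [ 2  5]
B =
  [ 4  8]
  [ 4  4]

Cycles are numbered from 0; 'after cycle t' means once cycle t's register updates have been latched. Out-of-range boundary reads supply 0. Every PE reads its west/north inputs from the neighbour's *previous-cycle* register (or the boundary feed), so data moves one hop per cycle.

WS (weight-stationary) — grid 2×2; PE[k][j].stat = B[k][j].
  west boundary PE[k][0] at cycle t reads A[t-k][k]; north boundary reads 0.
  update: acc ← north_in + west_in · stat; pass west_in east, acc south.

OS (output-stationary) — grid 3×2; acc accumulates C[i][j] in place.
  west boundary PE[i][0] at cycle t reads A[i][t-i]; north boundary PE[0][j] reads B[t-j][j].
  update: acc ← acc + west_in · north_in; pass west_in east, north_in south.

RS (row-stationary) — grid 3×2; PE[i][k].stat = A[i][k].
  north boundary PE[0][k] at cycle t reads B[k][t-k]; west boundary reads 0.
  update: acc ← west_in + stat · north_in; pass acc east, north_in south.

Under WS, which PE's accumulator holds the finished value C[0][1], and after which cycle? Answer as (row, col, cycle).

(row, col, cycle) = (1, 1, 2)

WS: C[0][1] accumulates in PE[1][1]:
  [0] (1,1) acc=0 (h:0 v:0)
  [1] (1,1) acc=0 (h:0 v:0)
  [2] (1,1) acc=104 (h:8 v:104)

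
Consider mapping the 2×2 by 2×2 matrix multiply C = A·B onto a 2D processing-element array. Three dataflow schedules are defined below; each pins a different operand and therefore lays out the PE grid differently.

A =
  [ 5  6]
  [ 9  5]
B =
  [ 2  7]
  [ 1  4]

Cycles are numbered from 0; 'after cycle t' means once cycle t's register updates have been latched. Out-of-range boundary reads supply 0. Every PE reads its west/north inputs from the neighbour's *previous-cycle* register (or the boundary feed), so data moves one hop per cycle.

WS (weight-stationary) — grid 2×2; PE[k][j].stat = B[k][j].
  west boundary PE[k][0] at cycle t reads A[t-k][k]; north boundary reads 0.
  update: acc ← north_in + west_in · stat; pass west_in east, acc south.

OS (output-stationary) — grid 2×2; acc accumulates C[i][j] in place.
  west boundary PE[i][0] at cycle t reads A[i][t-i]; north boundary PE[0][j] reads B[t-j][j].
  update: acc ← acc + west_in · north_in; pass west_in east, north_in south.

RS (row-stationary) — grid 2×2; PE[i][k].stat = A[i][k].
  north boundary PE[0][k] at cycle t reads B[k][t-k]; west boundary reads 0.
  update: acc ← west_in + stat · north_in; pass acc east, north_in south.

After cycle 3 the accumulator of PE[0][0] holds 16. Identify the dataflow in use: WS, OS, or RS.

dataflow = OS

Under WS (2×2), PE[0][0]:
  cycle 0: PE[0][0] → acc 10, east 5, south 10
  cycle 1: PE[0][0] → acc 18, east 9, south 18
  cycle 2: PE[0][0] → acc 0, east 0, south 0
  cycle 3: PE[0][0] → acc 0, east 0, south 0
Under OS (2×2), PE[0][0]:
  cycle 0: PE[0][0] → acc 10, east 5, south 2
  cycle 1: PE[0][0] → acc 16, east 6, south 1
  cycle 2: PE[0][0] → acc 16, east 0, south 0
  cycle 3: PE[0][0] → acc 16, east 0, south 0
Under RS (2×2), PE[0][0]:
  cycle 0: PE[0][0] → acc 10, east 10, south 2
  cycle 1: PE[0][0] → acc 35, east 35, south 7
  cycle 2: PE[0][0] → acc 0, east 0, south 0
  cycle 3: PE[0][0] → acc 0, east 0, south 0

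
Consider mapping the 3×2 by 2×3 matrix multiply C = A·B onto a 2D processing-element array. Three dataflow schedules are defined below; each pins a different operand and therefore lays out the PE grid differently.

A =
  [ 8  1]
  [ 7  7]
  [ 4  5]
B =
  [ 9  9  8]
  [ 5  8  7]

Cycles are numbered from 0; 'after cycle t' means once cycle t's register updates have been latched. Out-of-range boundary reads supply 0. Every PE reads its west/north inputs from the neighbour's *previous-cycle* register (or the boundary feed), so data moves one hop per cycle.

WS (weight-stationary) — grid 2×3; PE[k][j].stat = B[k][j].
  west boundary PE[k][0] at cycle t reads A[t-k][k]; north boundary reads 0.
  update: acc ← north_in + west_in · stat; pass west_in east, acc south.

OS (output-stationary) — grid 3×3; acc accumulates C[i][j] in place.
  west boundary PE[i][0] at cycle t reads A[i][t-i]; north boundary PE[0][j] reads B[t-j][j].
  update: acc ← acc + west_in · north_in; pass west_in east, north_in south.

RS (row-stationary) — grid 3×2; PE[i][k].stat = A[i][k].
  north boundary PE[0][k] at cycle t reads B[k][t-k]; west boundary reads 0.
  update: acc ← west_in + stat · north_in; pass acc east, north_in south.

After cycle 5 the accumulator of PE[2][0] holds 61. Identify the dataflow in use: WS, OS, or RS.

WS (2×3): PE[2][0] does not exist.
— OS: 3×3; PE[2][0] trace:
  0: (2,0).acc=0  regs=<0,0>
  1: (2,0).acc=0  regs=<0,0>
  2: (2,0).acc=36  regs=<4,9>
  3: (2,0).acc=61  regs=<5,5>
  4: (2,0).acc=61  regs=<0,0>
  5: (2,0).acc=61  regs=<0,0>
— RS: 3×2; PE[2][0] trace:
  0: (2,0).acc=0  regs=<0,0>
  1: (2,0).acc=0  regs=<0,0>
  2: (2,0).acc=36  regs=<36,9>
  3: (2,0).acc=36  regs=<36,9>
  4: (2,0).acc=32  regs=<32,8>
  5: (2,0).acc=0  regs=<0,0>

dataflow = OS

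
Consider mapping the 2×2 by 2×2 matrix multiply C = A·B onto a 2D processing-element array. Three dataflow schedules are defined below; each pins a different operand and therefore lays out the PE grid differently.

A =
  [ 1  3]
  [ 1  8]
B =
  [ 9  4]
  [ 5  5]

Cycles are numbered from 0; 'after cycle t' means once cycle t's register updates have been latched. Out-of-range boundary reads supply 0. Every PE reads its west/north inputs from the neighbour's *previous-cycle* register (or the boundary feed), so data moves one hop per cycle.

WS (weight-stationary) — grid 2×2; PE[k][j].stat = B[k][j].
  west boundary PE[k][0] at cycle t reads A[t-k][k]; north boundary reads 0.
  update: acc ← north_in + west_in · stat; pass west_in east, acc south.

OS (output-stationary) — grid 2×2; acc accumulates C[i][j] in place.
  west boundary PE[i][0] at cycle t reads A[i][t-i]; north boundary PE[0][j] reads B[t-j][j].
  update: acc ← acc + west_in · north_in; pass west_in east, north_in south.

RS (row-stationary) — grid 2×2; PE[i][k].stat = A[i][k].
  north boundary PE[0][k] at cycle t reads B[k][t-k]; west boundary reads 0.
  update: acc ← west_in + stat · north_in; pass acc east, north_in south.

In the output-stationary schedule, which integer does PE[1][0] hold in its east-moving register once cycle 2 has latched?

register = 8

OS on a 2×2 grid — tracing PE[1][0] and its feeders:
  c0 r0c0: 9 / 1 / 9
  c0 r1c0: 0 / 0 / 0
  c1 r0c0: 24 / 3 / 5
  c1 r1c0: 9 / 1 / 9
  c2 r0c0: 24 / 0 / 0
  c2 r1c0: 49 / 8 / 5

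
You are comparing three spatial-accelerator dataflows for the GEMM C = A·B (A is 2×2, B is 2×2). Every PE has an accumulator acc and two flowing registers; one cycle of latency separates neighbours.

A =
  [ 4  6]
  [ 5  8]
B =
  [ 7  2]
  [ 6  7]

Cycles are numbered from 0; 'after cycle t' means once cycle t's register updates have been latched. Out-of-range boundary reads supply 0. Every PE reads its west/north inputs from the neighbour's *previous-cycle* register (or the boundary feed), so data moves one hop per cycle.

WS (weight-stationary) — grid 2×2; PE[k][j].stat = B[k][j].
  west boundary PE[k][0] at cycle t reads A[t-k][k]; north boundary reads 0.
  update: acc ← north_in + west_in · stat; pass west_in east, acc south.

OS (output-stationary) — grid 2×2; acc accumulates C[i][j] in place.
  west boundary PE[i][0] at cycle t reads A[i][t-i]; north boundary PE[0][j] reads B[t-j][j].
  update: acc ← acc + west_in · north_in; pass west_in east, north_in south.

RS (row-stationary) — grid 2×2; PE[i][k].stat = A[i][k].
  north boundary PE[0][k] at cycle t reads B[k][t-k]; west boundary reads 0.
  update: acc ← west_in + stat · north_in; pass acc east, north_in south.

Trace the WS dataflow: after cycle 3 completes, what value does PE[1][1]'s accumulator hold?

WS 2×2: PE[1][1] cycle-by-cycle (with neighbour feeds):
  after 0 — PE[0][1] acc=0, pass-E 0, pass-S 0
  after 0 — PE[1][0] acc=0, pass-E 0, pass-S 0
  after 0 — PE[1][1] acc=0, pass-E 0, pass-S 0
  after 1 — PE[0][1] acc=8, pass-E 4, pass-S 8
  after 1 — PE[1][0] acc=64, pass-E 6, pass-S 64
  after 1 — PE[1][1] acc=0, pass-E 0, pass-S 0
  after 2 — PE[0][1] acc=10, pass-E 5, pass-S 10
  after 2 — PE[1][0] acc=83, pass-E 8, pass-S 83
  after 2 — PE[1][1] acc=50, pass-E 6, pass-S 50
  after 3 — PE[0][1] acc=0, pass-E 0, pass-S 0
  after 3 — PE[1][0] acc=0, pass-E 0, pass-S 0
  after 3 — PE[1][1] acc=66, pass-E 8, pass-S 66

PE[1][1].acc = 66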